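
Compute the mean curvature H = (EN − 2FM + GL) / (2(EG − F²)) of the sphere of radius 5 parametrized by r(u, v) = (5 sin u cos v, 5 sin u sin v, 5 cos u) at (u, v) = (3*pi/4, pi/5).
H = -1/5

With E = 25, F = 0, G = 25*sin(u)^2, L = -5*sin(u)/Abs(sin(u)), M = 0, N = -5*sin(u)^3/Abs(sin(u)), assemble
  H = (EN − 2FM + GL) / (2(EG − F²)) = -sin(u)/(5*Abs(sin(u))).
At (u, v) = (3*pi/4, pi/5): H = -1/5.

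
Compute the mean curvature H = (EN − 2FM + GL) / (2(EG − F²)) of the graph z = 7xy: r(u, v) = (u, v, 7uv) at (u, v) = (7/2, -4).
H = 38416*sqrt(5541)/30702681

With E = 49*v^2 + 1, F = 49*u*v, G = 49*u^2 + 1, L = 0, M = 7/sqrt(49*u^2 + 49*v^2 + 1), N = 0, assemble
  H = (EN − 2FM + GL) / (2(EG − F²)) = -343*u*v/(49*u^2 + 49*v^2 + 1)^(3/2).
At (u, v) = (7/2, -4): H = 38416*sqrt(5541)/30702681.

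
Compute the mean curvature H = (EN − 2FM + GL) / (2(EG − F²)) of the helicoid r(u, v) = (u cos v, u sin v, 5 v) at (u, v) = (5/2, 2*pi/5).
H = 0

With E = 1, F = 0, G = u^2 + 25, L = 0, M = -5/sqrt(u^2 + 25), N = 0, assemble
  H = (EN − 2FM + GL) / (2(EG − F²)) = 0.
At (u, v) = (5/2, 2*pi/5): H = 0.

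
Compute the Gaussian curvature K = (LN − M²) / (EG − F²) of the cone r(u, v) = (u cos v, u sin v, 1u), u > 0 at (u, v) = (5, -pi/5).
K = 0

Coefficients of the first fundamental form: E = 2, F = 0, G = u^2.
Coefficients of the second fundamental form: L = 0, M = 0, N = sqrt(2)*u^2/(2*Abs(u)).
Assemble K = (LN − M²)/(EG − F²) = 0. At (u, v) = (5, -pi/5): K = 0.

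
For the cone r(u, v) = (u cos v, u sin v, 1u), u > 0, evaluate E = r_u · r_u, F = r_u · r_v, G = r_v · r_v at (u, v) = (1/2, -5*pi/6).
E = 2;  F = 0;  G = 1/4

Partials: r_u = (cos(v), sin(v), 1), r_v = (-u*sin(v), u*cos(v), 0). As functions of (u, v):
  E = r_u · r_u = 2,
  F = r_u · r_v = 0,
  G = r_v · r_v = u^2.
Evaluating at (u, v) = (1/2, -5*pi/6): E = 2, F = 0, G = 1/4.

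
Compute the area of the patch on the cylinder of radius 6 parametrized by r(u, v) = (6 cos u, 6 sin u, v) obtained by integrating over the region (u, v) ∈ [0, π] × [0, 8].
Area = 48*pi

Area = ∫∫ √(EG − F²) du dv with √(EG − F²) = 6. Integrating over [0, π] × [0, 8] gives 48*pi.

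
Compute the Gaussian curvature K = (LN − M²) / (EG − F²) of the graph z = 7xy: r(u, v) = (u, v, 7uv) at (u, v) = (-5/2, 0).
K = -784/1510441

Coefficients of the first fundamental form: E = 49*v^2 + 1, F = 49*u*v, G = 49*u^2 + 1.
Coefficients of the second fundamental form: L = 0, M = 7/sqrt(49*u^2 + 49*v^2 + 1), N = 0.
Assemble K = (LN − M²)/(EG − F²) = -49/(2401*u^4 + 4802*u^2*v^2 + 98*u^2 + 2401*v^4 + 98*v^2 + 1). At (u, v) = (-5/2, 0): K = -784/1510441.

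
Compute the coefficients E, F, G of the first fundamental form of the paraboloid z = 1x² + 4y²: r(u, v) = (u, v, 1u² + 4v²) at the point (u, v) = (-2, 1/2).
E = 17;  F = -16;  G = 17

Partials: r_u = (1, 0, 2*u), r_v = (0, 1, 8*v). As functions of (u, v):
  E = r_u · r_u = 4*u^2 + 1,
  F = r_u · r_v = 16*u*v,
  G = r_v · r_v = 64*v^2 + 1.
Evaluating at (u, v) = (-2, 1/2): E = 17, F = -16, G = 17.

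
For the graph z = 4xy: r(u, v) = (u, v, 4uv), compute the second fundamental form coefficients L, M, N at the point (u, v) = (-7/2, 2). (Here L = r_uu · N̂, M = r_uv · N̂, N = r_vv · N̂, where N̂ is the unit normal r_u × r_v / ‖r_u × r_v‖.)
L = 0;  M = 4*sqrt(29)/87;  N = 0

Compute the unit normal N̂(u, v) = (-4*v/sqrt(16*u^2 + 16*v^2 + 1), -4*u/sqrt(16*u^2 + 16*v^2 + 1), 1/sqrt(16*u^2 + 16*v^2 + 1)), and the second partials r_uu, r_uv, r_vv. Take dot products:
  L(u, v) = r_uu · N̂ = 0,
  M(u, v) = r_uv · N̂ = 4/sqrt(16*u^2 + 16*v^2 + 1),
  N(u, v) = r_vv · N̂ = 0.
Evaluating at (u, v) = (-7/2, 2):
  L = 0, M = 4*sqrt(29)/87, N = 0.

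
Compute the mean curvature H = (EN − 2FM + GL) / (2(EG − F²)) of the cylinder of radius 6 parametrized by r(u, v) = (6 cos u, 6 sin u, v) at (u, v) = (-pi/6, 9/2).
H = -1/12

With E = 36, F = 0, G = 1, L = -6, M = 0, N = 0, assemble
  H = (EN − 2FM + GL) / (2(EG − F²)) = -1/12.
At (u, v) = (-pi/6, 9/2): H = -1/12.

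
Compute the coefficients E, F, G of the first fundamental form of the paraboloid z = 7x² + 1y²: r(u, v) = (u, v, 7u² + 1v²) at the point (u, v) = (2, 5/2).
E = 785;  F = 140;  G = 26

Partials: r_u = (1, 0, 14*u), r_v = (0, 1, 2*v). As functions of (u, v):
  E = r_u · r_u = 196*u^2 + 1,
  F = r_u · r_v = 28*u*v,
  G = r_v · r_v = 4*v^2 + 1.
Evaluating at (u, v) = (2, 5/2): E = 785, F = 140, G = 26.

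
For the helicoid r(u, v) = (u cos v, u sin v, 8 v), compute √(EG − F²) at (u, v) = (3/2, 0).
√(EG − F²)|_{(3/2, 0)} = sqrt(265)/2

E = 1, F = 0, G = u^2 + 64; EG − F² = u^2 + 64; √(EG − F²) = sqrt(u^2 + 64). At the given point: sqrt(265)/2.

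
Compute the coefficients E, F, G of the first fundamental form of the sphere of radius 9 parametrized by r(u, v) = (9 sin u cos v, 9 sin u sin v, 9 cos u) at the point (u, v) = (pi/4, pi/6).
E = 81;  F = 0;  G = 81/2

Partials: r_u = (9*cos(u)*cos(v), 9*sin(v)*cos(u), -9*sin(u)), r_v = (-9*sin(u)*sin(v), 9*sin(u)*cos(v), 0). As functions of (u, v):
  E = r_u · r_u = 81,
  F = r_u · r_v = 0,
  G = r_v · r_v = 81*sin(u)^2.
Evaluating at (u, v) = (pi/4, pi/6): E = 81, F = 0, G = 81/2.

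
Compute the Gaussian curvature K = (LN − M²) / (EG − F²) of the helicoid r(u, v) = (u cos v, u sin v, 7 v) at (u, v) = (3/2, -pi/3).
K = -784/42025

Coefficients of the first fundamental form: E = 1, F = 0, G = u^2 + 49.
Coefficients of the second fundamental form: L = 0, M = -7/sqrt(u^2 + 49), N = 0.
Assemble K = (LN − M²)/(EG − F²) = -49/(u^2 + 49)^2. At (u, v) = (3/2, -pi/3): K = -784/42025.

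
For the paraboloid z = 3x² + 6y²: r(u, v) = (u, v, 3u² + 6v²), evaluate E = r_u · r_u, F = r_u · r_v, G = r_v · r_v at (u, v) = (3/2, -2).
E = 82;  F = -216;  G = 577

Partials: r_u = (1, 0, 6*u), r_v = (0, 1, 12*v). As functions of (u, v):
  E = r_u · r_u = 36*u^2 + 1,
  F = r_u · r_v = 72*u*v,
  G = r_v · r_v = 144*v^2 + 1.
Evaluating at (u, v) = (3/2, -2): E = 82, F = -216, G = 577.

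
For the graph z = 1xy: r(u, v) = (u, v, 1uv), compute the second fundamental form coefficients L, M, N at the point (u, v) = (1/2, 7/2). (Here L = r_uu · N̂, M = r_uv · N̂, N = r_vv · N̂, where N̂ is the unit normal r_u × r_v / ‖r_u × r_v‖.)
L = 0;  M = sqrt(6)/9;  N = 0

Compute the unit normal N̂(u, v) = (-v/sqrt(u^2 + v^2 + 1), -u/sqrt(u^2 + v^2 + 1), 1/sqrt(u^2 + v^2 + 1)), and the second partials r_uu, r_uv, r_vv. Take dot products:
  L(u, v) = r_uu · N̂ = 0,
  M(u, v) = r_uv · N̂ = 1/sqrt(u^2 + v^2 + 1),
  N(u, v) = r_vv · N̂ = 0.
Evaluating at (u, v) = (1/2, 7/2):
  L = 0, M = sqrt(6)/9, N = 0.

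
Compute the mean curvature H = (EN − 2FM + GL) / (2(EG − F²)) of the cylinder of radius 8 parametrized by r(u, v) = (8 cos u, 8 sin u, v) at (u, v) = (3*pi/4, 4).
H = -1/16

With E = 64, F = 0, G = 1, L = -8, M = 0, N = 0, assemble
  H = (EN − 2FM + GL) / (2(EG − F²)) = -1/16.
At (u, v) = (3*pi/4, 4): H = -1/16.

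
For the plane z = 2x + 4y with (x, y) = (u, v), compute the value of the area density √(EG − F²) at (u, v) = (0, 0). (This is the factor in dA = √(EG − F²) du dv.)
√(EG − F²)|_{(0, 0)} = sqrt(21)

E = 5, F = 8, G = 17, so EG − F² = 21. Taking the positive square root: √(EG − F²) = sqrt(21). At (u, v) = (0, 0): sqrt(21).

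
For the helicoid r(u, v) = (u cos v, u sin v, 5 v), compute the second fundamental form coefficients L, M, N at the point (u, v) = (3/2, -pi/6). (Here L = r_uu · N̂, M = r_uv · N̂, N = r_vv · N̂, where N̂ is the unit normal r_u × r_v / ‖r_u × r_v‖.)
L = 0;  M = -10*sqrt(109)/109;  N = 0

Compute the unit normal N̂(u, v) = (5*sin(v)/sqrt(u^2 + 25), -5*cos(v)/sqrt(u^2 + 25), u/sqrt(u^2 + 25)), and the second partials r_uu, r_uv, r_vv. Take dot products:
  L(u, v) = r_uu · N̂ = 0,
  M(u, v) = r_uv · N̂ = -5/sqrt(u^2 + 25),
  N(u, v) = r_vv · N̂ = 0.
Evaluating at (u, v) = (3/2, -pi/6):
  L = 0, M = -10*sqrt(109)/109, N = 0.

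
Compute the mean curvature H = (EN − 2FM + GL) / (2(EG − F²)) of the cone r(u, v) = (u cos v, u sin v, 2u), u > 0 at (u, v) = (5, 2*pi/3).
H = sqrt(5)/25

With E = 5, F = 0, G = u^2, L = 0, M = 0, N = 2*sqrt(5)*u^2/(5*Abs(u)), assemble
  H = (EN − 2FM + GL) / (2(EG − F²)) = sqrt(5)/(5*Abs(u)).
At (u, v) = (5, 2*pi/3): H = sqrt(5)/25.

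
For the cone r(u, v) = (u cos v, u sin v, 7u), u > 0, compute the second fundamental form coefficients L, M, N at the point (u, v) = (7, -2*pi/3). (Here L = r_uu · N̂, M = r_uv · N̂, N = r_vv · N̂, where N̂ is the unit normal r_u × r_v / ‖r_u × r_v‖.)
L = 0;  M = 0;  N = 49*sqrt(2)/10

Compute the unit normal N̂(u, v) = (-7*sqrt(2)*u*cos(v)/(10*Abs(u)), -7*sqrt(2)*u*sin(v)/(10*Abs(u)), sqrt(2)*u/(10*Abs(u))), and the second partials r_uu, r_uv, r_vv. Take dot products:
  L(u, v) = r_uu · N̂ = 0,
  M(u, v) = r_uv · N̂ = 0,
  N(u, v) = r_vv · N̂ = 7*sqrt(2)*u^2/(10*Abs(u)).
Evaluating at (u, v) = (7, -2*pi/3):
  L = 0, M = 0, N = 49*sqrt(2)/10.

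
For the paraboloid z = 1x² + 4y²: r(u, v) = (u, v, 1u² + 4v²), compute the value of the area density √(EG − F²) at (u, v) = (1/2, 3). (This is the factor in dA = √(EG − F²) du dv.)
√(EG − F²)|_{(1/2, 3)} = 17*sqrt(2)

E = 4*u^2 + 1, F = 16*u*v, G = 64*v^2 + 1, so EG − F² = 4*u^2 + 64*v^2 + 1. Taking the positive square root: √(EG − F²) = sqrt(4*u^2 + 64*v^2 + 1). At (u, v) = (1/2, 3): 17*sqrt(2).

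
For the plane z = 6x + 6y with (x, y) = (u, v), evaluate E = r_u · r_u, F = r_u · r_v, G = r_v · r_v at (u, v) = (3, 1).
E = 37;  F = 36;  G = 37

Partials: r_u = (1, 0, 6), r_v = (0, 1, 6). As functions of (u, v):
  E = r_u · r_u = 37,
  F = r_u · r_v = 36,
  G = r_v · r_v = 37.
Evaluating at (u, v) = (3, 1): E = 37, F = 36, G = 37.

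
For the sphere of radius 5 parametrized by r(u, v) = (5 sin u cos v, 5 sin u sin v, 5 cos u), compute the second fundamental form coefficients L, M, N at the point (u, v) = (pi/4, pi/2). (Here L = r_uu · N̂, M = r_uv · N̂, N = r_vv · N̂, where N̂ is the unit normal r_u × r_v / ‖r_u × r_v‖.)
L = -5;  M = 0;  N = -5/2

Compute the unit normal N̂(u, v) = (sin(u)^2*cos(v)/Abs(sin(u)), sin(u)^2*sin(v)/Abs(sin(u)), sin(2*u)/(2*Abs(sin(u)))), and the second partials r_uu, r_uv, r_vv. Take dot products:
  L(u, v) = r_uu · N̂ = -5*sin(u)/Abs(sin(u)),
  M(u, v) = r_uv · N̂ = 0,
  N(u, v) = r_vv · N̂ = -5*sin(u)^3/Abs(sin(u)).
Evaluating at (u, v) = (pi/4, pi/2):
  L = -5, M = 0, N = -5/2.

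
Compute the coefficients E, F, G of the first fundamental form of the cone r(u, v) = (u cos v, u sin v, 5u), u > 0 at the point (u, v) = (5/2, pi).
E = 26;  F = 0;  G = 25/4

Partials: r_u = (cos(v), sin(v), 5), r_v = (-u*sin(v), u*cos(v), 0). As functions of (u, v):
  E = r_u · r_u = 26,
  F = r_u · r_v = 0,
  G = r_v · r_v = u^2.
Evaluating at (u, v) = (5/2, pi): E = 26, F = 0, G = 25/4.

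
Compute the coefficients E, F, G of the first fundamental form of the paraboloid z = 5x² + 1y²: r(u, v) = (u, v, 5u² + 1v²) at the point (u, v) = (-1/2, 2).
E = 26;  F = -20;  G = 17

Partials: r_u = (1, 0, 10*u), r_v = (0, 1, 2*v). As functions of (u, v):
  E = r_u · r_u = 100*u^2 + 1,
  F = r_u · r_v = 20*u*v,
  G = r_v · r_v = 4*v^2 + 1.
Evaluating at (u, v) = (-1/2, 2): E = 26, F = -20, G = 17.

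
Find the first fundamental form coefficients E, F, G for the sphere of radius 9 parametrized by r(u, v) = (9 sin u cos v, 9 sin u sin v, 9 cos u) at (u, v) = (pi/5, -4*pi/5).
E = 81;  F = 0;  G = 405/8 - 81*sqrt(5)/8

Partials: r_u = (9*cos(u)*cos(v), 9*sin(v)*cos(u), -9*sin(u)), r_v = (-9*sin(u)*sin(v), 9*sin(u)*cos(v), 0). As functions of (u, v):
  E = r_u · r_u = 81,
  F = r_u · r_v = 0,
  G = r_v · r_v = 81*sin(u)^2.
Evaluating at (u, v) = (pi/5, -4*pi/5): E = 81, F = 0, G = 405/8 - 81*sqrt(5)/8.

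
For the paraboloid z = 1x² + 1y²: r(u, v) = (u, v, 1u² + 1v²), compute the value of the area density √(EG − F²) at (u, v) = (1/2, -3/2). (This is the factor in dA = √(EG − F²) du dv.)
√(EG − F²)|_{(1/2, -3/2)} = sqrt(11)

E = 4*u^2 + 1, F = 4*u*v, G = 4*v^2 + 1, so EG − F² = 4*u^2 + 4*v^2 + 1. Taking the positive square root: √(EG − F²) = sqrt(4*u^2 + 4*v^2 + 1). At (u, v) = (1/2, -3/2): sqrt(11).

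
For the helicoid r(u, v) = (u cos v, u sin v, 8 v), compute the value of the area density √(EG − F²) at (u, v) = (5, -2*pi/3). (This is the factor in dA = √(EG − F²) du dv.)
√(EG − F²)|_{(5, -2*pi/3)} = sqrt(89)

E = 1, F = 0, G = u^2 + 64, so EG − F² = u^2 + 64. Taking the positive square root: √(EG − F²) = sqrt(u^2 + 64). At (u, v) = (5, -2*pi/3): sqrt(89).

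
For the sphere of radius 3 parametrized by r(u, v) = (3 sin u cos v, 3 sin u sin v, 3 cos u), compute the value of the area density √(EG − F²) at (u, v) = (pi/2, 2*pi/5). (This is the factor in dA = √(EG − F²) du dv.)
√(EG − F²)|_{(pi/2, 2*pi/5)} = 9

E = 9, F = 0, G = 9*sin(u)^2, so EG − F² = 81*sin(u)^2. Taking the positive square root: √(EG − F²) = 9*Abs(sin(u)). At (u, v) = (pi/2, 2*pi/5): 9.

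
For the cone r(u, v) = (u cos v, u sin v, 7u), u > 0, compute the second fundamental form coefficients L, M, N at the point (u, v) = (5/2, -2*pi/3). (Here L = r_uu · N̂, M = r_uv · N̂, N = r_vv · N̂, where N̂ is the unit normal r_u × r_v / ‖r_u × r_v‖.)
L = 0;  M = 0;  N = 7*sqrt(2)/4

Compute the unit normal N̂(u, v) = (-7*sqrt(2)*u*cos(v)/(10*Abs(u)), -7*sqrt(2)*u*sin(v)/(10*Abs(u)), sqrt(2)*u/(10*Abs(u))), and the second partials r_uu, r_uv, r_vv. Take dot products:
  L(u, v) = r_uu · N̂ = 0,
  M(u, v) = r_uv · N̂ = 0,
  N(u, v) = r_vv · N̂ = 7*sqrt(2)*u^2/(10*Abs(u)).
Evaluating at (u, v) = (5/2, -2*pi/3):
  L = 0, M = 0, N = 7*sqrt(2)/4.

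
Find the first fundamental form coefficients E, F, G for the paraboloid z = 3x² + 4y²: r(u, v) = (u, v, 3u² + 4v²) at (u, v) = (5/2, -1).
E = 226;  F = -120;  G = 65

Partials: r_u = (1, 0, 6*u), r_v = (0, 1, 8*v). As functions of (u, v):
  E = r_u · r_u = 36*u^2 + 1,
  F = r_u · r_v = 48*u*v,
  G = r_v · r_v = 64*v^2 + 1.
Evaluating at (u, v) = (5/2, -1): E = 226, F = -120, G = 65.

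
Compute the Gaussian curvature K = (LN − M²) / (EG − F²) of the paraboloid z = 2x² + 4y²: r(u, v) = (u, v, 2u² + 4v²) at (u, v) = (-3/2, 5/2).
K = 32/190969

Coefficients of the first fundamental form: E = 16*u^2 + 1, F = 32*u*v, G = 64*v^2 + 1.
Coefficients of the second fundamental form: L = 4/sqrt(16*u^2 + 64*v^2 + 1), M = 0, N = 8/sqrt(16*u^2 + 64*v^2 + 1).
Assemble K = (LN − M²)/(EG − F²) = 32/(256*u^4 + 2048*u^2*v^2 + 32*u^2 + 4096*v^4 + 128*v^2 + 1). At (u, v) = (-3/2, 5/2): K = 32/190969.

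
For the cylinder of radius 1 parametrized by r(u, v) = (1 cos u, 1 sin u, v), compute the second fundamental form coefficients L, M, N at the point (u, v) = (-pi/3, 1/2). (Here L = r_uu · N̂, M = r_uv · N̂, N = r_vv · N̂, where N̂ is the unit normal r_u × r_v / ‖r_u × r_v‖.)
L = -1;  M = 0;  N = 0

Compute the unit normal N̂(u, v) = (cos(u), sin(u), 0), and the second partials r_uu, r_uv, r_vv. Take dot products:
  L(u, v) = r_uu · N̂ = -1,
  M(u, v) = r_uv · N̂ = 0,
  N(u, v) = r_vv · N̂ = 0.
Evaluating at (u, v) = (-pi/3, 1/2):
  L = -1, M = 0, N = 0.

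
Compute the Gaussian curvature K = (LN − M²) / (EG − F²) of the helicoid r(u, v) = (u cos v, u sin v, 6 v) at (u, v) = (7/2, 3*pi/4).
K = -576/37249

Coefficients of the first fundamental form: E = 1, F = 0, G = u^2 + 36.
Coefficients of the second fundamental form: L = 0, M = -6/sqrt(u^2 + 36), N = 0.
Assemble K = (LN − M²)/(EG − F²) = -36/(u^2 + 36)^2. At (u, v) = (7/2, 3*pi/4): K = -576/37249.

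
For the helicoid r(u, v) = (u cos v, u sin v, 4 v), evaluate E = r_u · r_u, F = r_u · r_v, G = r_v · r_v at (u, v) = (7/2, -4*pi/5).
E = 1;  F = 0;  G = 113/4

Partials: r_u = (cos(v), sin(v), 0), r_v = (-u*sin(v), u*cos(v), 4). As functions of (u, v):
  E = r_u · r_u = 1,
  F = r_u · r_v = 0,
  G = r_v · r_v = u^2 + 16.
Evaluating at (u, v) = (7/2, -4*pi/5): E = 1, F = 0, G = 113/4.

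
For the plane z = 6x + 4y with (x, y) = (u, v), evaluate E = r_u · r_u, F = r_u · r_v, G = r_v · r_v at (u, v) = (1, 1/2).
E = 37;  F = 24;  G = 17

Partials: r_u = (1, 0, 6), r_v = (0, 1, 4). As functions of (u, v):
  E = r_u · r_u = 37,
  F = r_u · r_v = 24,
  G = r_v · r_v = 17.
Evaluating at (u, v) = (1, 1/2): E = 37, F = 24, G = 17.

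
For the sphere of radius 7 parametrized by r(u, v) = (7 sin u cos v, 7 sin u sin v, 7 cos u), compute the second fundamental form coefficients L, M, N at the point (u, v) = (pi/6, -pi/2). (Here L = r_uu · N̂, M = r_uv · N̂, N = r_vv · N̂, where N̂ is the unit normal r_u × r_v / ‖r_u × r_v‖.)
L = -7;  M = 0;  N = -7/4

Compute the unit normal N̂(u, v) = (sin(u)^2*cos(v)/Abs(sin(u)), sin(u)^2*sin(v)/Abs(sin(u)), sin(2*u)/(2*Abs(sin(u)))), and the second partials r_uu, r_uv, r_vv. Take dot products:
  L(u, v) = r_uu · N̂ = -7*sin(u)/Abs(sin(u)),
  M(u, v) = r_uv · N̂ = 0,
  N(u, v) = r_vv · N̂ = -7*sin(u)^3/Abs(sin(u)).
Evaluating at (u, v) = (pi/6, -pi/2):
  L = -7, M = 0, N = -7/4.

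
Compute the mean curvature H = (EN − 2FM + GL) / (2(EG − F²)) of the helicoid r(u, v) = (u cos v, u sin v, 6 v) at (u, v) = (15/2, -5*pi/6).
H = 0

With E = 1, F = 0, G = u^2 + 36, L = 0, M = -6/sqrt(u^2 + 36), N = 0, assemble
  H = (EN − 2FM + GL) / (2(EG − F²)) = 0.
At (u, v) = (15/2, -5*pi/6): H = 0.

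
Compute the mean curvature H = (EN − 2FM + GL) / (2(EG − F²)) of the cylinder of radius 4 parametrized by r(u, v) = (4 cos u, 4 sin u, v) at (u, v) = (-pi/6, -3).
H = -1/8

With E = 16, F = 0, G = 1, L = -4, M = 0, N = 0, assemble
  H = (EN − 2FM + GL) / (2(EG − F²)) = -1/8.
At (u, v) = (-pi/6, -3): H = -1/8.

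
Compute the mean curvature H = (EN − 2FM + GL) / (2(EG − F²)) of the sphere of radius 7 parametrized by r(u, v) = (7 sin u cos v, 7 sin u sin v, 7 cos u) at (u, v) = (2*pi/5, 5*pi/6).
H = -1/7

With E = 49, F = 0, G = 49*sin(u)^2, L = -7*sin(u)/Abs(sin(u)), M = 0, N = -7*sin(u)^3/Abs(sin(u)), assemble
  H = (EN − 2FM + GL) / (2(EG − F²)) = -sin(u)/(7*Abs(sin(u))).
At (u, v) = (2*pi/5, 5*pi/6): H = -1/7.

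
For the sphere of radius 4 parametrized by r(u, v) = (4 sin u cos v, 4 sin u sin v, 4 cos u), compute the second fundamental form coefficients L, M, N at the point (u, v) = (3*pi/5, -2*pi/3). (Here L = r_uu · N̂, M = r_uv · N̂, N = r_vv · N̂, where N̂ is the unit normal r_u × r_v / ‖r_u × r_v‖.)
L = -4;  M = 0;  N = -5/2 - sqrt(5)/2

Compute the unit normal N̂(u, v) = (sin(u)^2*cos(v)/Abs(sin(u)), sin(u)^2*sin(v)/Abs(sin(u)), sin(2*u)/(2*Abs(sin(u)))), and the second partials r_uu, r_uv, r_vv. Take dot products:
  L(u, v) = r_uu · N̂ = -4*sin(u)/Abs(sin(u)),
  M(u, v) = r_uv · N̂ = 0,
  N(u, v) = r_vv · N̂ = -4*sin(u)^3/Abs(sin(u)).
Evaluating at (u, v) = (3*pi/5, -2*pi/3):
  L = -4, M = 0, N = -5/2 - sqrt(5)/2.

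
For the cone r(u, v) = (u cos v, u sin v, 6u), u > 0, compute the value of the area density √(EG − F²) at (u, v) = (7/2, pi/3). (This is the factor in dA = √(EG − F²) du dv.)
√(EG − F²)|_{(7/2, pi/3)} = 7*sqrt(37)/2

E = 37, F = 0, G = u^2, so EG − F² = 37*u^2. Taking the positive square root: √(EG − F²) = sqrt(37)*Abs(u). At (u, v) = (7/2, pi/3): 7*sqrt(37)/2.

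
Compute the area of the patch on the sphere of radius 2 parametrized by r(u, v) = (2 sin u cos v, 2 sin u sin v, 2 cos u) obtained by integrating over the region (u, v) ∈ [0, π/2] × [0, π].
Area = 4*pi

Area = ∫∫ √(EG − F²) du dv with √(EG − F²) = 4*Abs(sin(u)). Integrating over [0, π/2] × [0, π] gives 4*pi.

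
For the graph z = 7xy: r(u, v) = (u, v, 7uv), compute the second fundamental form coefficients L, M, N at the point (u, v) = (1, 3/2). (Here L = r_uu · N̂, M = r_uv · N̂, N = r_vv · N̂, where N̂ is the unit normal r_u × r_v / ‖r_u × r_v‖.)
L = 0;  M = 14*sqrt(641)/641;  N = 0

Compute the unit normal N̂(u, v) = (-7*v/sqrt(49*u^2 + 49*v^2 + 1), -7*u/sqrt(49*u^2 + 49*v^2 + 1), 1/sqrt(49*u^2 + 49*v^2 + 1)), and the second partials r_uu, r_uv, r_vv. Take dot products:
  L(u, v) = r_uu · N̂ = 0,
  M(u, v) = r_uv · N̂ = 7/sqrt(49*u^2 + 49*v^2 + 1),
  N(u, v) = r_vv · N̂ = 0.
Evaluating at (u, v) = (1, 3/2):
  L = 0, M = 14*sqrt(641)/641, N = 0.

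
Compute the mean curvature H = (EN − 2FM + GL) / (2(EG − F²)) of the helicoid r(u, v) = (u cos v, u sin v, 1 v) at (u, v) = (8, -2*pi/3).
H = 0

With E = 1, F = 0, G = u^2 + 1, L = 0, M = -1/sqrt(u^2 + 1), N = 0, assemble
  H = (EN − 2FM + GL) / (2(EG − F²)) = 0.
At (u, v) = (8, -2*pi/3): H = 0.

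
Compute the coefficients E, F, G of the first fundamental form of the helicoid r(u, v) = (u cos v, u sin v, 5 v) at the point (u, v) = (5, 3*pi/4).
E = 1;  F = 0;  G = 50

Partials: r_u = (cos(v), sin(v), 0), r_v = (-u*sin(v), u*cos(v), 5). As functions of (u, v):
  E = r_u · r_u = 1,
  F = r_u · r_v = 0,
  G = r_v · r_v = u^2 + 25.
Evaluating at (u, v) = (5, 3*pi/4): E = 1, F = 0, G = 50.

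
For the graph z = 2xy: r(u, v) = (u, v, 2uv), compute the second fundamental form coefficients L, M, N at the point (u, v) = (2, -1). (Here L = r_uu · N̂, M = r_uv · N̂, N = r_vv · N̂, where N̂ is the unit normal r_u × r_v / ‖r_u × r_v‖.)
L = 0;  M = 2*sqrt(21)/21;  N = 0

Compute the unit normal N̂(u, v) = (-2*v/sqrt(4*u^2 + 4*v^2 + 1), -2*u/sqrt(4*u^2 + 4*v^2 + 1), 1/sqrt(4*u^2 + 4*v^2 + 1)), and the second partials r_uu, r_uv, r_vv. Take dot products:
  L(u, v) = r_uu · N̂ = 0,
  M(u, v) = r_uv · N̂ = 2/sqrt(4*u^2 + 4*v^2 + 1),
  N(u, v) = r_vv · N̂ = 0.
Evaluating at (u, v) = (2, -1):
  L = 0, M = 2*sqrt(21)/21, N = 0.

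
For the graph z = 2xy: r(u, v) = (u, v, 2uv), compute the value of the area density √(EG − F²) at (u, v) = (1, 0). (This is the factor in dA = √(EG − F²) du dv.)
√(EG − F²)|_{(1, 0)} = sqrt(5)

E = 4*v^2 + 1, F = 4*u*v, G = 4*u^2 + 1, so EG − F² = 4*u^2 + 4*v^2 + 1. Taking the positive square root: √(EG − F²) = sqrt(4*u^2 + 4*v^2 + 1). At (u, v) = (1, 0): sqrt(5).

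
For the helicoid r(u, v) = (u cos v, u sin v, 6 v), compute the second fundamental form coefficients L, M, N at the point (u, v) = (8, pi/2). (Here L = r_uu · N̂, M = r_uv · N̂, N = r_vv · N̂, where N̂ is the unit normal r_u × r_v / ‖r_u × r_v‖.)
L = 0;  M = -3/5;  N = 0

Compute the unit normal N̂(u, v) = (6*sin(v)/sqrt(u^2 + 36), -6*cos(v)/sqrt(u^2 + 36), u/sqrt(u^2 + 36)), and the second partials r_uu, r_uv, r_vv. Take dot products:
  L(u, v) = r_uu · N̂ = 0,
  M(u, v) = r_uv · N̂ = -6/sqrt(u^2 + 36),
  N(u, v) = r_vv · N̂ = 0.
Evaluating at (u, v) = (8, pi/2):
  L = 0, M = -3/5, N = 0.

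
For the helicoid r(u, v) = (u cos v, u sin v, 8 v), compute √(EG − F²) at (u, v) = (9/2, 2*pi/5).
√(EG − F²)|_{(9/2, 2*pi/5)} = sqrt(337)/2

E = 1, F = 0, G = u^2 + 64; EG − F² = u^2 + 64; √(EG − F²) = sqrt(u^2 + 64). At the given point: sqrt(337)/2.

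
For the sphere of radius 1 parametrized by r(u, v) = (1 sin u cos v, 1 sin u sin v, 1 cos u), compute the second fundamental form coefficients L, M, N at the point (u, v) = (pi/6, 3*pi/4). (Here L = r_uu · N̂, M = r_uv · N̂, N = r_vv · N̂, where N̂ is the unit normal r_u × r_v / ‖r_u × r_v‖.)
L = -1;  M = 0;  N = -1/4

Compute the unit normal N̂(u, v) = (sin(u)^2*cos(v)/Abs(sin(u)), sin(u)^2*sin(v)/Abs(sin(u)), sin(2*u)/(2*Abs(sin(u)))), and the second partials r_uu, r_uv, r_vv. Take dot products:
  L(u, v) = r_uu · N̂ = -sin(u)/Abs(sin(u)),
  M(u, v) = r_uv · N̂ = 0,
  N(u, v) = r_vv · N̂ = -sin(u)^3/Abs(sin(u)).
Evaluating at (u, v) = (pi/6, 3*pi/4):
  L = -1, M = 0, N = -1/4.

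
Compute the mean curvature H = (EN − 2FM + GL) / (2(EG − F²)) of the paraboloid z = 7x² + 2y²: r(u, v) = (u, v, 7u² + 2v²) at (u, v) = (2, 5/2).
H = 253*sqrt(885)/87025

With E = 196*u^2 + 1, F = 56*u*v, G = 16*v^2 + 1, L = 14/sqrt(196*u^2 + 16*v^2 + 1), M = 0, N = 4/sqrt(196*u^2 + 16*v^2 + 1), assemble
  H = (EN − 2FM + GL) / (2(EG − F²)) = (392*u^2 + 112*v^2 + 9)/(196*u^2 + 16*v^2 + 1)^(3/2).
At (u, v) = (2, 5/2): H = 253*sqrt(885)/87025.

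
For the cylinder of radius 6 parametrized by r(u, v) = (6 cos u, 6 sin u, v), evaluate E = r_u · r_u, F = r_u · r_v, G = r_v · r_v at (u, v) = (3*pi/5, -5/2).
E = 36;  F = 0;  G = 1

Partials: r_u = (-6*sin(u), 6*cos(u), 0), r_v = (0, 0, 1). As functions of (u, v):
  E = r_u · r_u = 36,
  F = r_u · r_v = 0,
  G = r_v · r_v = 1.
Evaluating at (u, v) = (3*pi/5, -5/2): E = 36, F = 0, G = 1.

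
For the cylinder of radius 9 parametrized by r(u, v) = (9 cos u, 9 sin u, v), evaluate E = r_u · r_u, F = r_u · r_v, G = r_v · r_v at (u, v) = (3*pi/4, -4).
E = 81;  F = 0;  G = 1

Partials: r_u = (-9*sin(u), 9*cos(u), 0), r_v = (0, 0, 1). As functions of (u, v):
  E = r_u · r_u = 81,
  F = r_u · r_v = 0,
  G = r_v · r_v = 1.
Evaluating at (u, v) = (3*pi/4, -4): E = 81, F = 0, G = 1.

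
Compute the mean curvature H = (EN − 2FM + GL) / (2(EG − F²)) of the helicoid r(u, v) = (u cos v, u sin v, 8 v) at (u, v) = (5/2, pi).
H = 0

With E = 1, F = 0, G = u^2 + 64, L = 0, M = -8/sqrt(u^2 + 64), N = 0, assemble
  H = (EN − 2FM + GL) / (2(EG − F²)) = 0.
At (u, v) = (5/2, pi): H = 0.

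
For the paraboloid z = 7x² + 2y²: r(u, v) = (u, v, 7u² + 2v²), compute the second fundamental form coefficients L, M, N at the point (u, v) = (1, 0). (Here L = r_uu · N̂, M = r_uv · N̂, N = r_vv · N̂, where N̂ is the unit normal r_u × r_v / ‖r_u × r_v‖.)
L = 14*sqrt(197)/197;  M = 0;  N = 4*sqrt(197)/197

Compute the unit normal N̂(u, v) = (-14*u/sqrt(196*u^2 + 16*v^2 + 1), -4*v/sqrt(196*u^2 + 16*v^2 + 1), 1/sqrt(196*u^2 + 16*v^2 + 1)), and the second partials r_uu, r_uv, r_vv. Take dot products:
  L(u, v) = r_uu · N̂ = 14/sqrt(196*u^2 + 16*v^2 + 1),
  M(u, v) = r_uv · N̂ = 0,
  N(u, v) = r_vv · N̂ = 4/sqrt(196*u^2 + 16*v^2 + 1).
Evaluating at (u, v) = (1, 0):
  L = 14*sqrt(197)/197, M = 0, N = 4*sqrt(197)/197.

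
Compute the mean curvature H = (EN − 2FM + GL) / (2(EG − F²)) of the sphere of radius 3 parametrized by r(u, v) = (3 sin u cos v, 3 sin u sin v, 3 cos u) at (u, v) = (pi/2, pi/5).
H = -1/3

With E = 9, F = 0, G = 9*sin(u)^2, L = -3*sin(u)/Abs(sin(u)), M = 0, N = -3*sin(u)^3/Abs(sin(u)), assemble
  H = (EN − 2FM + GL) / (2(EG − F²)) = -sin(u)/(3*Abs(sin(u))).
At (u, v) = (pi/2, pi/5): H = -1/3.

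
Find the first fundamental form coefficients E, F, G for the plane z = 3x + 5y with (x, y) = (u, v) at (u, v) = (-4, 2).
E = 10;  F = 15;  G = 26

Partials: r_u = (1, 0, 3), r_v = (0, 1, 5). As functions of (u, v):
  E = r_u · r_u = 10,
  F = r_u · r_v = 15,
  G = r_v · r_v = 26.
Evaluating at (u, v) = (-4, 2): E = 10, F = 15, G = 26.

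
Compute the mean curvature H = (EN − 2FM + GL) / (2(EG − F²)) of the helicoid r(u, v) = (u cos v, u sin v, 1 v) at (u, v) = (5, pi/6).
H = 0

With E = 1, F = 0, G = u^2 + 1, L = 0, M = -1/sqrt(u^2 + 1), N = 0, assemble
  H = (EN − 2FM + GL) / (2(EG − F²)) = 0.
At (u, v) = (5, pi/6): H = 0.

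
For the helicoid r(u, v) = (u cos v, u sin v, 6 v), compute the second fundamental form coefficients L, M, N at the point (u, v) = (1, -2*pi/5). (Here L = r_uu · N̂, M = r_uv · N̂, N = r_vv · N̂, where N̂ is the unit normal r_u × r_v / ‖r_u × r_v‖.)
L = 0;  M = -6*sqrt(37)/37;  N = 0

Compute the unit normal N̂(u, v) = (6*sin(v)/sqrt(u^2 + 36), -6*cos(v)/sqrt(u^2 + 36), u/sqrt(u^2 + 36)), and the second partials r_uu, r_uv, r_vv. Take dot products:
  L(u, v) = r_uu · N̂ = 0,
  M(u, v) = r_uv · N̂ = -6/sqrt(u^2 + 36),
  N(u, v) = r_vv · N̂ = 0.
Evaluating at (u, v) = (1, -2*pi/5):
  L = 0, M = -6*sqrt(37)/37, N = 0.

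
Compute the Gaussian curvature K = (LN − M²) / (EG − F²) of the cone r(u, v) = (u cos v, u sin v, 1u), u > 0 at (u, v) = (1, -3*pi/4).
K = 0

Coefficients of the first fundamental form: E = 2, F = 0, G = u^2.
Coefficients of the second fundamental form: L = 0, M = 0, N = sqrt(2)*u^2/(2*Abs(u)).
Assemble K = (LN − M²)/(EG − F²) = 0. At (u, v) = (1, -3*pi/4): K = 0.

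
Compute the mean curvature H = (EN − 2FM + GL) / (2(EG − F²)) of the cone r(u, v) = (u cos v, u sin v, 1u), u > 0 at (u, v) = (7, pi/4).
H = sqrt(2)/28

With E = 2, F = 0, G = u^2, L = 0, M = 0, N = sqrt(2)*u^2/(2*Abs(u)), assemble
  H = (EN − 2FM + GL) / (2(EG − F²)) = sqrt(2)/(4*Abs(u)).
At (u, v) = (7, pi/4): H = sqrt(2)/28.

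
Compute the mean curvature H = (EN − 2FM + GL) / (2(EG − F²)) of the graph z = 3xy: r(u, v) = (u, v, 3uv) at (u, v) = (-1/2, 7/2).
H = 189*sqrt(454)/103058

With E = 9*v^2 + 1, F = 9*u*v, G = 9*u^2 + 1, L = 0, M = 3/sqrt(9*u^2 + 9*v^2 + 1), N = 0, assemble
  H = (EN − 2FM + GL) / (2(EG − F²)) = -27*u*v/(9*u^2 + 9*v^2 + 1)^(3/2).
At (u, v) = (-1/2, 7/2): H = 189*sqrt(454)/103058.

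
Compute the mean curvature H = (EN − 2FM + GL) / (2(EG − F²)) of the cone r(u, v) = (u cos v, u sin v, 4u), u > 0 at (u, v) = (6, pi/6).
H = sqrt(17)/51

With E = 17, F = 0, G = u^2, L = 0, M = 0, N = 4*sqrt(17)*u^2/(17*Abs(u)), assemble
  H = (EN − 2FM + GL) / (2(EG − F²)) = 2*sqrt(17)/(17*Abs(u)).
At (u, v) = (6, pi/6): H = sqrt(17)/51.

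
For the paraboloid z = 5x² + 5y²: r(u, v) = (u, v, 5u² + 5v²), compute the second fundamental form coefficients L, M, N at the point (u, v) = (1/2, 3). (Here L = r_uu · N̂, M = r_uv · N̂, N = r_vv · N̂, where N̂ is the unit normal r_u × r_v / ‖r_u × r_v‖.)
L = 5*sqrt(926)/463;  M = 0;  N = 5*sqrt(926)/463

Compute the unit normal N̂(u, v) = (-10*u/sqrt(100*u^2 + 100*v^2 + 1), -10*v/sqrt(100*u^2 + 100*v^2 + 1), 1/sqrt(100*u^2 + 100*v^2 + 1)), and the second partials r_uu, r_uv, r_vv. Take dot products:
  L(u, v) = r_uu · N̂ = 10/sqrt(100*u^2 + 100*v^2 + 1),
  M(u, v) = r_uv · N̂ = 0,
  N(u, v) = r_vv · N̂ = 10/sqrt(100*u^2 + 100*v^2 + 1).
Evaluating at (u, v) = (1/2, 3):
  L = 5*sqrt(926)/463, M = 0, N = 5*sqrt(926)/463.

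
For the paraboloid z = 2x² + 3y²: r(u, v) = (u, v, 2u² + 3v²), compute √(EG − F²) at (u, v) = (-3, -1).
√(EG − F²)|_{(-3, -1)} = sqrt(181)

E = 16*u^2 + 1, F = 24*u*v, G = 36*v^2 + 1; EG − F² = 16*u^2 + 36*v^2 + 1; √(EG − F²) = sqrt(16*u^2 + 36*v^2 + 1). At the given point: sqrt(181).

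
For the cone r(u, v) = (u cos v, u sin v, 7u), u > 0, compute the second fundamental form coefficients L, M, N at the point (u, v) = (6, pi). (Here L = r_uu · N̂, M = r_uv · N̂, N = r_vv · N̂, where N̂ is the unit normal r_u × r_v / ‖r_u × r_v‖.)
L = 0;  M = 0;  N = 21*sqrt(2)/5

Compute the unit normal N̂(u, v) = (-7*sqrt(2)*u*cos(v)/(10*Abs(u)), -7*sqrt(2)*u*sin(v)/(10*Abs(u)), sqrt(2)*u/(10*Abs(u))), and the second partials r_uu, r_uv, r_vv. Take dot products:
  L(u, v) = r_uu · N̂ = 0,
  M(u, v) = r_uv · N̂ = 0,
  N(u, v) = r_vv · N̂ = 7*sqrt(2)*u^2/(10*Abs(u)).
Evaluating at (u, v) = (6, pi):
  L = 0, M = 0, N = 21*sqrt(2)/5.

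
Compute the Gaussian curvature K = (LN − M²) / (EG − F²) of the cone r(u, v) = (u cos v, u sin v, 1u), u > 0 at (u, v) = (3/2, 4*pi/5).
K = 0

Coefficients of the first fundamental form: E = 2, F = 0, G = u^2.
Coefficients of the second fundamental form: L = 0, M = 0, N = sqrt(2)*u^2/(2*Abs(u)).
Assemble K = (LN − M²)/(EG − F²) = 0. At (u, v) = (3/2, 4*pi/5): K = 0.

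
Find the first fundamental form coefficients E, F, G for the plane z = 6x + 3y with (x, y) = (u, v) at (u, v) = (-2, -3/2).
E = 37;  F = 18;  G = 10

Partials: r_u = (1, 0, 6), r_v = (0, 1, 3). As functions of (u, v):
  E = r_u · r_u = 37,
  F = r_u · r_v = 18,
  G = r_v · r_v = 10.
Evaluating at (u, v) = (-2, -3/2): E = 37, F = 18, G = 10.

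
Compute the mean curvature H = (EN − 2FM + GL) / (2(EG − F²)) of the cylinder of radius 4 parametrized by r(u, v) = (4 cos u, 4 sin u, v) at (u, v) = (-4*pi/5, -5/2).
H = -1/8

With E = 16, F = 0, G = 1, L = -4, M = 0, N = 0, assemble
  H = (EN − 2FM + GL) / (2(EG − F²)) = -1/8.
At (u, v) = (-4*pi/5, -5/2): H = -1/8.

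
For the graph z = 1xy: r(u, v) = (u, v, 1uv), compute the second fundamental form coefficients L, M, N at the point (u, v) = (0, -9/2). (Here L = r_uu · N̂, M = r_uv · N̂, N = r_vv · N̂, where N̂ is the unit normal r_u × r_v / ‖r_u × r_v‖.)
L = 0;  M = 2*sqrt(85)/85;  N = 0

Compute the unit normal N̂(u, v) = (-v/sqrt(u^2 + v^2 + 1), -u/sqrt(u^2 + v^2 + 1), 1/sqrt(u^2 + v^2 + 1)), and the second partials r_uu, r_uv, r_vv. Take dot products:
  L(u, v) = r_uu · N̂ = 0,
  M(u, v) = r_uv · N̂ = 1/sqrt(u^2 + v^2 + 1),
  N(u, v) = r_vv · N̂ = 0.
Evaluating at (u, v) = (0, -9/2):
  L = 0, M = 2*sqrt(85)/85, N = 0.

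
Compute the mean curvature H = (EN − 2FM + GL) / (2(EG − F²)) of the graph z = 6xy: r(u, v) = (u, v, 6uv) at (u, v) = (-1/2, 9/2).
H = 486*sqrt(739)/546121

With E = 36*v^2 + 1, F = 36*u*v, G = 36*u^2 + 1, L = 0, M = 6/sqrt(36*u^2 + 36*v^2 + 1), N = 0, assemble
  H = (EN − 2FM + GL) / (2(EG − F²)) = -216*u*v/(36*u^2 + 36*v^2 + 1)^(3/2).
At (u, v) = (-1/2, 9/2): H = 486*sqrt(739)/546121.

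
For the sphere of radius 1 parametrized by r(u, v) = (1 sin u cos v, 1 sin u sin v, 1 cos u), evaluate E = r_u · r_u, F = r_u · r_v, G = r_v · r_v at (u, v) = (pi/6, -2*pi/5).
E = 1;  F = 0;  G = 1/4

Partials: r_u = (cos(u)*cos(v), sin(v)*cos(u), -sin(u)), r_v = (-sin(u)*sin(v), sin(u)*cos(v), 0). As functions of (u, v):
  E = r_u · r_u = 1,
  F = r_u · r_v = 0,
  G = r_v · r_v = sin(u)^2.
Evaluating at (u, v) = (pi/6, -2*pi/5): E = 1, F = 0, G = 1/4.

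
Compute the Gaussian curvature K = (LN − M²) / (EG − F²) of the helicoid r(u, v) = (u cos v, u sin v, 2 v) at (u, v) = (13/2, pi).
K = -64/34225

Coefficients of the first fundamental form: E = 1, F = 0, G = u^2 + 4.
Coefficients of the second fundamental form: L = 0, M = -2/sqrt(u^2 + 4), N = 0.
Assemble K = (LN − M²)/(EG − F²) = -4/(u^2 + 4)^2. At (u, v) = (13/2, pi): K = -64/34225.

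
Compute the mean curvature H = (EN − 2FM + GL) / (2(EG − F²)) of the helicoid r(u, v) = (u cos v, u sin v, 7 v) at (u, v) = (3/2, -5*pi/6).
H = 0

With E = 1, F = 0, G = u^2 + 49, L = 0, M = -7/sqrt(u^2 + 49), N = 0, assemble
  H = (EN − 2FM + GL) / (2(EG − F²)) = 0.
At (u, v) = (3/2, -5*pi/6): H = 0.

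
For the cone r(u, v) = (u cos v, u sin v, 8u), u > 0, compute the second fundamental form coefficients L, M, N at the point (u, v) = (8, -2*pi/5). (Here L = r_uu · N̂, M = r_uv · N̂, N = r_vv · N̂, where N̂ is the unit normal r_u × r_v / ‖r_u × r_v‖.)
L = 0;  M = 0;  N = 64*sqrt(65)/65

Compute the unit normal N̂(u, v) = (-8*sqrt(65)*u*cos(v)/(65*Abs(u)), -8*sqrt(65)*u*sin(v)/(65*Abs(u)), sqrt(65)*u/(65*Abs(u))), and the second partials r_uu, r_uv, r_vv. Take dot products:
  L(u, v) = r_uu · N̂ = 0,
  M(u, v) = r_uv · N̂ = 0,
  N(u, v) = r_vv · N̂ = 8*sqrt(65)*u^2/(65*Abs(u)).
Evaluating at (u, v) = (8, -2*pi/5):
  L = 0, M = 0, N = 64*sqrt(65)/65.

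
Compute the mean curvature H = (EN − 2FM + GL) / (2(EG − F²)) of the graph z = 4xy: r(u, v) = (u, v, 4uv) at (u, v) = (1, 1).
H = -64*sqrt(33)/1089

With E = 16*v^2 + 1, F = 16*u*v, G = 16*u^2 + 1, L = 0, M = 4/sqrt(16*u^2 + 16*v^2 + 1), N = 0, assemble
  H = (EN − 2FM + GL) / (2(EG − F²)) = -64*u*v/(16*u^2 + 16*v^2 + 1)^(3/2).
At (u, v) = (1, 1): H = -64*sqrt(33)/1089.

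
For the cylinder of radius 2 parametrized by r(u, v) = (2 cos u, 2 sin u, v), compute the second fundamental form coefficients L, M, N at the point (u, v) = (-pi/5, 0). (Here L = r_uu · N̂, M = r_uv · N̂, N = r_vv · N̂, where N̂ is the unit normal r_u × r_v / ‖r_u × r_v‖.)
L = -2;  M = 0;  N = 0

Compute the unit normal N̂(u, v) = (cos(u), sin(u), 0), and the second partials r_uu, r_uv, r_vv. Take dot products:
  L(u, v) = r_uu · N̂ = -2,
  M(u, v) = r_uv · N̂ = 0,
  N(u, v) = r_vv · N̂ = 0.
Evaluating at (u, v) = (-pi/5, 0):
  L = -2, M = 0, N = 0.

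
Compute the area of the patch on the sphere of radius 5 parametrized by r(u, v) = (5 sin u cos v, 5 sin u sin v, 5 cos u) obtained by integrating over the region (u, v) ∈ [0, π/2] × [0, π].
Area = 25*pi

Area = ∫∫ √(EG − F²) du dv with √(EG − F²) = 25*Abs(sin(u)). Integrating over [0, π/2] × [0, π] gives 25*pi.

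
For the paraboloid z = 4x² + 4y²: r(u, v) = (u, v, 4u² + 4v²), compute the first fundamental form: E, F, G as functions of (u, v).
E = 64*u^2 + 1;  F = 64*u*v;  G = 64*v^2 + 1

Compute partials: r_u = (1, 0, 8*u), r_v = (0, 1, 8*v). Then
  E = r_u · r_u = 64*u^2 + 1,
  F = r_u · r_v = 64*u*v,
  G = r_v · r_v = 64*v^2 + 1.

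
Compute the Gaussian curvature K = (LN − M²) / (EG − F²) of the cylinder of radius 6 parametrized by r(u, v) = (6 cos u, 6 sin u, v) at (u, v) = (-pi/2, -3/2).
K = 0

Coefficients of the first fundamental form: E = 36, F = 0, G = 1.
Coefficients of the second fundamental form: L = -6, M = 0, N = 0.
Assemble K = (LN − M²)/(EG − F²) = 0. At (u, v) = (-pi/2, -3/2): K = 0.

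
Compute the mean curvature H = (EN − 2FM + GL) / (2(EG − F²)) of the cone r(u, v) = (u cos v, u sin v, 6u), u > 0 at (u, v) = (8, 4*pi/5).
H = 3*sqrt(37)/296

With E = 37, F = 0, G = u^2, L = 0, M = 0, N = 6*sqrt(37)*u^2/(37*Abs(u)), assemble
  H = (EN − 2FM + GL) / (2(EG − F²)) = 3*sqrt(37)/(37*Abs(u)).
At (u, v) = (8, 4*pi/5): H = 3*sqrt(37)/296.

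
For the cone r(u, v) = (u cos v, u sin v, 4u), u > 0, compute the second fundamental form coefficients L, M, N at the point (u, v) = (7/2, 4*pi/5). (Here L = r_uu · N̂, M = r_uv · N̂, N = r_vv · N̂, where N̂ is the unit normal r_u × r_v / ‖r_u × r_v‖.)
L = 0;  M = 0;  N = 14*sqrt(17)/17

Compute the unit normal N̂(u, v) = (-4*sqrt(17)*u*cos(v)/(17*Abs(u)), -4*sqrt(17)*u*sin(v)/(17*Abs(u)), sqrt(17)*u/(17*Abs(u))), and the second partials r_uu, r_uv, r_vv. Take dot products:
  L(u, v) = r_uu · N̂ = 0,
  M(u, v) = r_uv · N̂ = 0,
  N(u, v) = r_vv · N̂ = 4*sqrt(17)*u^2/(17*Abs(u)).
Evaluating at (u, v) = (7/2, 4*pi/5):
  L = 0, M = 0, N = 14*sqrt(17)/17.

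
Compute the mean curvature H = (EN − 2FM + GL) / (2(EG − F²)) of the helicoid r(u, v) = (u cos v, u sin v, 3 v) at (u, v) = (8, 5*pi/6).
H = 0

With E = 1, F = 0, G = u^2 + 9, L = 0, M = -3/sqrt(u^2 + 9), N = 0, assemble
  H = (EN − 2FM + GL) / (2(EG − F²)) = 0.
At (u, v) = (8, 5*pi/6): H = 0.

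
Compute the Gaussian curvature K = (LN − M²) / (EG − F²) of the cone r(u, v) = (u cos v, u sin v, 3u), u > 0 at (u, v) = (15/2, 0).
K = 0

Coefficients of the first fundamental form: E = 10, F = 0, G = u^2.
Coefficients of the second fundamental form: L = 0, M = 0, N = 3*sqrt(10)*u^2/(10*Abs(u)).
Assemble K = (LN − M²)/(EG − F²) = 0. At (u, v) = (15/2, 0): K = 0.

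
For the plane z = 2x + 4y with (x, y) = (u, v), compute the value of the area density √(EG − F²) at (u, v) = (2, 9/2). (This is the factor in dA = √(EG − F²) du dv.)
√(EG − F²)|_{(2, 9/2)} = sqrt(21)

E = 5, F = 8, G = 17, so EG − F² = 21. Taking the positive square root: √(EG − F²) = sqrt(21). At (u, v) = (2, 9/2): sqrt(21).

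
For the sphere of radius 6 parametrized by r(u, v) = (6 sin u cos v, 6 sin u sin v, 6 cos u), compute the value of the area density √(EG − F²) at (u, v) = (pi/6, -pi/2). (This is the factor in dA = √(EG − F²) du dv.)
√(EG − F²)|_{(pi/6, -pi/2)} = 18

E = 36, F = 0, G = 36*sin(u)^2, so EG − F² = 1296*sin(u)^2. Taking the positive square root: √(EG − F²) = 36*Abs(sin(u)). At (u, v) = (pi/6, -pi/2): 18.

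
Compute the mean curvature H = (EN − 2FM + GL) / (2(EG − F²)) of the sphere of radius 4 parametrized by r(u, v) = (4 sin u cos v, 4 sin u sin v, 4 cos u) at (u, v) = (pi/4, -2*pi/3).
H = -1/4

With E = 16, F = 0, G = 16*sin(u)^2, L = -4*sin(u)/Abs(sin(u)), M = 0, N = -4*sin(u)^3/Abs(sin(u)), assemble
  H = (EN − 2FM + GL) / (2(EG − F²)) = -sin(u)/(4*Abs(sin(u))).
At (u, v) = (pi/4, -2*pi/3): H = -1/4.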